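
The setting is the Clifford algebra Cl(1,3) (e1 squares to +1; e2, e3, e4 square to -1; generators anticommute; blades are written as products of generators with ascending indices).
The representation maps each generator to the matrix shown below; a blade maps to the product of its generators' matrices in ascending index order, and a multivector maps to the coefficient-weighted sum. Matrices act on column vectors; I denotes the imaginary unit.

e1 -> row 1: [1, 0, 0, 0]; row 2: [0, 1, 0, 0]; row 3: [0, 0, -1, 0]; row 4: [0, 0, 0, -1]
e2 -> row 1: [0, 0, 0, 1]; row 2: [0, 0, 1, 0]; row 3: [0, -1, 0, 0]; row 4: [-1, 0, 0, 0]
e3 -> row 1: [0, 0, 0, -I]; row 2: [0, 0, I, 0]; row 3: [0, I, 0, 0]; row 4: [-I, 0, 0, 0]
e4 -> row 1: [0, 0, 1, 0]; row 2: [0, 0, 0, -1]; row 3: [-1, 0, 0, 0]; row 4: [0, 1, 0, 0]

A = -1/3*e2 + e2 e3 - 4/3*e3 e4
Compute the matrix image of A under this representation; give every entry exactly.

Bivector images (products of the table entries): rho(e2 e3) = rho(e2)rho(e3) = row 1: [-I, 0, 0, 0]; row 2: [0, I, 0, 0]; row 3: [0, 0, -I, 0]; row 4: [0, 0, 0, I]; rho(e3 e4) = rho(e3)rho(e4) = row 1: [0, -I, 0, 0]; row 2: [-I, 0, 0, 0]; row 3: [0, 0, 0, -I]; row 4: [0, 0, -I, 0].
M = (-1/3)*rho(e2) + (1)*rho(e2 e3) + (-4/3)*rho(e3 e4), summed entrywise:
Answer: row 1: [-I, 4*I/3, 0, -1/3]; row 2: [4*I/3, I, -1/3, 0]; row 3: [0, 1/3, -I, 4*I/3]; row 4: [1/3, 0, 4*I/3, I]


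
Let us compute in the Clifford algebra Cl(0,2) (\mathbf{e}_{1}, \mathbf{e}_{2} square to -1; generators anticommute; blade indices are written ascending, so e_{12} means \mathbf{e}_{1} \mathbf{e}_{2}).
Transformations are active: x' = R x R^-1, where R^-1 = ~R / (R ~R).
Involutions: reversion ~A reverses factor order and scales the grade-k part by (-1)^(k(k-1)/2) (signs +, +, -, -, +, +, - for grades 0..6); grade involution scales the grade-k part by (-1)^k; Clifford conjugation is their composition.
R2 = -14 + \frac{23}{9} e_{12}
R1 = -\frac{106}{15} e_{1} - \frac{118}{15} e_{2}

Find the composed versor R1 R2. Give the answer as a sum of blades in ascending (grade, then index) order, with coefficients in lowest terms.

Distribute over the terms of R1 (each basis-blade product reordered to ascending indices, repeated generators contracted through their squares):
(-\frac{106}{15} e_{1}) R2 = \frac{1484}{15} e_{1} + \frac{2438}{135} e_{2}
(-\frac{118}{15} e_{2}) R2 = -\frac{2714}{135} e_{1} + \frac{1652}{15} e_{2}
Summing the partial products and collecting blades:
Answer: \frac{10642}{135} e_{1} + \frac{17306}{135} e_{2}


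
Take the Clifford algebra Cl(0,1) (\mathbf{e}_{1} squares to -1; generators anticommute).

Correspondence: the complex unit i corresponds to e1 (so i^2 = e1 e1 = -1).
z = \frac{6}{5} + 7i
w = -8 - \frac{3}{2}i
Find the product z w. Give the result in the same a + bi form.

In blades: z = \frac{6}{5} + 7 e_{1}, w = -8 - \frac{3}{2} e_{1}.
Distribute z over w term by term (generator squares from the signature, products reordered to ascending indices): (\frac{6}{5})*w = -\frac{48}{5} - \frac{9}{5} e_{1}; (7 e_{1})*w = \frac{21}{2} - 56 e_{1}.
Sum: \frac{9}{10} - \frac{289}{5} e_{1}; translating back through the correspondence:
Answer: \frac{9}{10} - \frac{289}{5}i


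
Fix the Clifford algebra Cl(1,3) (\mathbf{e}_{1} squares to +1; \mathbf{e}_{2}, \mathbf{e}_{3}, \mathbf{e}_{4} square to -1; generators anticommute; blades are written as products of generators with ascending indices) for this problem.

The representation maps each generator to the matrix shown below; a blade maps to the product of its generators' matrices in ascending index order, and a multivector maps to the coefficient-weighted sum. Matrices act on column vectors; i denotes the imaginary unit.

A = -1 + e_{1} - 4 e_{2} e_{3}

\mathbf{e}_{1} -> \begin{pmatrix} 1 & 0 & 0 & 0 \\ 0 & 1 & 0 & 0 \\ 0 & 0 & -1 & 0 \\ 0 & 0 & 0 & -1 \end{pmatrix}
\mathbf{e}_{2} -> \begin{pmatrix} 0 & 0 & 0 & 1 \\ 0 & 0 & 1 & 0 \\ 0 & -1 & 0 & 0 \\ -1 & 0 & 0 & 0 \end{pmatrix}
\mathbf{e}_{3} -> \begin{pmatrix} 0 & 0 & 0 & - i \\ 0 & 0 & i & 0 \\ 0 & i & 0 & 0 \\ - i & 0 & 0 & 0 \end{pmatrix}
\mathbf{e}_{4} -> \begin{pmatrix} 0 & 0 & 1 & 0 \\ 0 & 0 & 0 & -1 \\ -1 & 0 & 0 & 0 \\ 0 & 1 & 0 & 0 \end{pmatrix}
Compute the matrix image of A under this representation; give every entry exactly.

Bivector images (products of the table entries): rho(e_{2} e_{3}) = rho(\mathbf{e}_{2})rho(\mathbf{e}_{3}) = \begin{pmatrix} - i & 0 & 0 & 0 \\ 0 & i & 0 & 0 \\ 0 & 0 & - i & 0 \\ 0 & 0 & 0 & i \end{pmatrix}.
M = (-1)*1 + (1)*rho(e_{1}) + (-4)*rho(e_{2} e_{3}), summed entrywise (1 is the identity matrix):
Answer: \begin{pmatrix} 4 i & 0 & 0 & 0 \\ 0 & - 4 i & 0 & 0 \\ 0 & 0 & -2 + 4 i & 0 \\ 0 & 0 & 0 & -2 - 4 i \end{pmatrix}


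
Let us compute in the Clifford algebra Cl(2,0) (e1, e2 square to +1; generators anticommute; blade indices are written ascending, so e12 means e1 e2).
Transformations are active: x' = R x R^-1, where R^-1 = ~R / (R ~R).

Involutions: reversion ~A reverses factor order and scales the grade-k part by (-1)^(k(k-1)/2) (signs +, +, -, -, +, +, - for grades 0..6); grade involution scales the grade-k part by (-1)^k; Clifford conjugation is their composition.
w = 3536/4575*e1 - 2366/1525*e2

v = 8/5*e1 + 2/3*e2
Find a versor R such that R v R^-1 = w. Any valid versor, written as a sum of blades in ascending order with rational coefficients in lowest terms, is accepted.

A norm check does it: q(v) = q(w) = 676/225, hence R = v + w = 10856/4575*e1 - 4048/4575*e2 realises the map — parallel part kept, (v - w)/2 negated, v carried to w.
Answer: 10856/4575*e1 - 4048/4575*e2


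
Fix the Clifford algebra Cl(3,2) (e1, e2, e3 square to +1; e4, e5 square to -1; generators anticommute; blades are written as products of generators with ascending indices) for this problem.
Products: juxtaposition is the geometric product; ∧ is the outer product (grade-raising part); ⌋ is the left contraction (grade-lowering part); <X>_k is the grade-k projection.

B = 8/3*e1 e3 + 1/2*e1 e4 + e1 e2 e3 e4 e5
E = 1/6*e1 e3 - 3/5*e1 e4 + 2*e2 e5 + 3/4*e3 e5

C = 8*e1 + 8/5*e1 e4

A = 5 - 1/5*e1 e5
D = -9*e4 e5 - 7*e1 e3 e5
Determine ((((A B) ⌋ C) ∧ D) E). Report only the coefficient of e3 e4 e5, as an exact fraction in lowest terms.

step 1: 40/3*e1 e3 + 5/2*e1 e4 - 8/15*e3 e5 - 1/10*e4 e5 + 1/5*e2 e3 e4 + 5*e1 e2 e3 e4 e5
step 2: 4
step 3: -36*e4 e5 - 28*e1 e3 e5
step 4: -21*e1 + 14/3*e5 + 108/5*e1 e5 + 72*e2 e4 + 27*e3 e4 + 56*e1 e2 e3 - 84/5*e3 e4 e5 - 6*e1 e3 e4 e5
Answer: -84/5


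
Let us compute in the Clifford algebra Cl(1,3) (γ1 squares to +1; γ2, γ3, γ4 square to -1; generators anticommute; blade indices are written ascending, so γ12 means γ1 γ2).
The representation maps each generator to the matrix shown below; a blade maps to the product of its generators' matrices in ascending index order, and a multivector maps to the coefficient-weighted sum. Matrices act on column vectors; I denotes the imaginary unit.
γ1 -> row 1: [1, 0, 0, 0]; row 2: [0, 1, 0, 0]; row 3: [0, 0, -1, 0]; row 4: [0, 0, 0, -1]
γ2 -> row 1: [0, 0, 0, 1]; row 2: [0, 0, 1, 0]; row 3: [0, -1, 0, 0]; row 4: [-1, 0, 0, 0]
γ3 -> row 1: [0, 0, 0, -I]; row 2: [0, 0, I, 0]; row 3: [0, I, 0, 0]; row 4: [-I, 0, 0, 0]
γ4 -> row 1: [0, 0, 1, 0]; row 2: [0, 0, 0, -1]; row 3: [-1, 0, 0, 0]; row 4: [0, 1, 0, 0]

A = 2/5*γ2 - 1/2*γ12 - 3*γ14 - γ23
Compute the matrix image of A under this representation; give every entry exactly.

Bivector images (products of the table entries): rho(γ12) = rho(γ1)rho(γ2) = row 1: [0, 0, 0, 1]; row 2: [0, 0, 1, 0]; row 3: [0, 1, 0, 0]; row 4: [1, 0, 0, 0]; rho(γ14) = rho(γ1)rho(γ4) = row 1: [0, 0, 1, 0]; row 2: [0, 0, 0, -1]; row 3: [1, 0, 0, 0]; row 4: [0, -1, 0, 0]; rho(γ23) = rho(γ2)rho(γ3) = row 1: [-I, 0, 0, 0]; row 2: [0, I, 0, 0]; row 3: [0, 0, -I, 0]; row 4: [0, 0, 0, I].
M = (2/5)*rho(γ2) + (-1/2)*rho(γ12) + (-3)*rho(γ14) + (-1)*rho(γ23), summed entrywise:
Answer: row 1: [I, 0, -3, -1/10]; row 2: [0, -I, -1/10, 3]; row 3: [-3, -9/10, I, 0]; row 4: [-9/10, 3, 0, -I]


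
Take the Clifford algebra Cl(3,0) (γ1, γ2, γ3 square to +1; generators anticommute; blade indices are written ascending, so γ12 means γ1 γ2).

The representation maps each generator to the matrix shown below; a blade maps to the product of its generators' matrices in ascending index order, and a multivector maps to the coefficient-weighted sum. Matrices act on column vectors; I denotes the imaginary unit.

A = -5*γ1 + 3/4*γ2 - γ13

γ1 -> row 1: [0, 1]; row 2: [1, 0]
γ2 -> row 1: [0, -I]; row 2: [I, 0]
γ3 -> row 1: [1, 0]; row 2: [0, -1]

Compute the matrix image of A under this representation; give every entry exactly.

Bivector images (products of the table entries): rho(γ13) = rho(γ1)rho(γ3) = row 1: [0, -1]; row 2: [1, 0].
M = (-5)*rho(γ1) + (3/4)*rho(γ2) + (-1)*rho(γ13), summed entrywise:
Answer: row 1: [0, -4 - 3*I/4]; row 2: [-6 + 3*I/4, 0]


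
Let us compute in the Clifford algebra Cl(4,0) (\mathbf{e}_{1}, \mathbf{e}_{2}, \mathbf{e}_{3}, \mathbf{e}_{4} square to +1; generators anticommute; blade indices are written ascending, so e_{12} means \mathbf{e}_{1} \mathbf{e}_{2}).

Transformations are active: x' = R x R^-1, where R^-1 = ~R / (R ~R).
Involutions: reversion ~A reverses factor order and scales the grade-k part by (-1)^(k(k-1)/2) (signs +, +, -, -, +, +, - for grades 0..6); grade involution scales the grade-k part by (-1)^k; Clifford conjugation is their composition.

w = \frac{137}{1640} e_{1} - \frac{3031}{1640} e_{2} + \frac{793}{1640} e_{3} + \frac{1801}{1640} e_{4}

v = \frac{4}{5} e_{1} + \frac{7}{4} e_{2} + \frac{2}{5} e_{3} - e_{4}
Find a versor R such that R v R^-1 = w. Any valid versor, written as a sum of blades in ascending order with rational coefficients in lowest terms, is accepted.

Construction: equal norms (both \frac{389}{80}) license R = v + w = \frac{1449}{1640} e_{1} - \frac{161}{1640} e_{2} + \frac{1449}{1640} e_{3} + \frac{161}{1640} e_{4} — nothing changes along that direction, while (v - w)/2 changes sign, so v maps onto w.
Answer: \frac{1449}{1640} e_{1} - \frac{161}{1640} e_{2} + \frac{1449}{1640} e_{3} + \frac{161}{1640} e_{4}


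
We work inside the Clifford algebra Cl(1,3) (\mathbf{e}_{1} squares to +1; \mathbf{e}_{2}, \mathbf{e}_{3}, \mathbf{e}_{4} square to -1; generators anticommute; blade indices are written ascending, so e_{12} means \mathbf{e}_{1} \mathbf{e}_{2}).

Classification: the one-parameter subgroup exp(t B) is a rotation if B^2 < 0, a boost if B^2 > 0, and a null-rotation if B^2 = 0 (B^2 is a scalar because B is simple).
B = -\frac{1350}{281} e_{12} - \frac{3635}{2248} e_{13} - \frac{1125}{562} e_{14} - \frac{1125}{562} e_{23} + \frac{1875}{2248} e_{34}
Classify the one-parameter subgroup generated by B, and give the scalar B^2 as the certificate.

B^2 term by term: the squares give (-\frac{1350}{281})^2*(e_{12})^2 + (-\frac{3635}{2248})^2*(e_{13})^2 + (-\frac{1125}{562})^2*(e_{14})^2 + (-\frac{1125}{562})^2*(e_{23})^2 + (\frac{1875}{2248})^2*(e_{34})^2 = \frac{1822500}{78961}*(+1) + \frac{13213225}{5053504}*(+1) + \frac{1265625}{315844}*(+1) + \frac{1265625}{315844}*(-1) + \frac{3515625}{5053504}*(-1) = 25 (each basis 2-blade squares to minus the product of its generators' squares); cross terms between blades sharing an index anticommute and cancel; the commuting (index-disjoint) pairs give grade-4 terms 2*c*c'*(blade product), which cancel blade by blade — e_{1234}: -\frac{1265625}{157922} + \frac{1265625}{157922} = 0 — confirming B is simple. So B^2 = 25.
Answer: boost, certificate B^2 = 25. Because 25 is invariant under every versor sandwich, the classification follows from its sign alone.


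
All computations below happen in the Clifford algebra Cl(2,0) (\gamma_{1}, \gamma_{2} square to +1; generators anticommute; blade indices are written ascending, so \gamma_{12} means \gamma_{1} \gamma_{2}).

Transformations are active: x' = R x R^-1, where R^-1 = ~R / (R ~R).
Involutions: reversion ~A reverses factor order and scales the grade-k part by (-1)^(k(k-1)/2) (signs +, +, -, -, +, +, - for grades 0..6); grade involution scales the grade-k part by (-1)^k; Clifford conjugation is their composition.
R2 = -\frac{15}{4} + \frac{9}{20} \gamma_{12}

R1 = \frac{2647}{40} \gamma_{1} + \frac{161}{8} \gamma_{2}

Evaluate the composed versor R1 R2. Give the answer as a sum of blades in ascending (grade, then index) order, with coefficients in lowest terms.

Distribute over the terms of R1 (each basis-blade product reordered to ascending indices, repeated generators contracted through their squares):
(\frac{2647}{40} \gamma_{1}) R2 = -\frac{7941}{32} \gamma_{1} + \frac{23823}{800} \gamma_{2}
(\frac{161}{8} \gamma_{2}) R2 = -\frac{1449}{160} \gamma_{1} - \frac{2415}{32} \gamma_{2}
Summing the partial products and collecting blades:
Answer: -\frac{20577}{80} \gamma_{1} - \frac{4569}{100} \gamma_{2}


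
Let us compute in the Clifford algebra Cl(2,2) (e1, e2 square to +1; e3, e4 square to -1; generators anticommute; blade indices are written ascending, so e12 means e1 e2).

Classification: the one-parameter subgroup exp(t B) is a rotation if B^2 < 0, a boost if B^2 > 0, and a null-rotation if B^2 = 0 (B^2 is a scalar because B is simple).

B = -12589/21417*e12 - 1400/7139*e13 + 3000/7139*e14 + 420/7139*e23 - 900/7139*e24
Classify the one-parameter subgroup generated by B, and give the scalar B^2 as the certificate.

B^2 term by term: the squares give (-12589/21417)^2*(e12)^2 + (-1400/7139)^2*(e13)^2 + (3000/7139)^2*(e14)^2 + (420/7139)^2*(e23)^2 + (-900/7139)^2*(e24)^2 = 158482921/458687889*(-1) + 1960000/50965321*(+1) + 9000000/50965321*(+1) + 176400/50965321*(+1) + 810000/50965321*(+1) = -1/9 (each basis 2-blade squares to minus the product of its generators' squares); cross terms between blades sharing an index anticommute and cancel; the commuting (index-disjoint) pairs give grade-4 terms 2*c*c'*(blade product), which cancel blade by blade — e1234: -2520000/50965321 + 2520000/50965321 = 0 — confirming B is simple. So B^2 = -1/9.
Answer: rotation, certificate B^2 = -1/9. The scalar -1/9 is the complete invariant here: its sign names the subgroup type.


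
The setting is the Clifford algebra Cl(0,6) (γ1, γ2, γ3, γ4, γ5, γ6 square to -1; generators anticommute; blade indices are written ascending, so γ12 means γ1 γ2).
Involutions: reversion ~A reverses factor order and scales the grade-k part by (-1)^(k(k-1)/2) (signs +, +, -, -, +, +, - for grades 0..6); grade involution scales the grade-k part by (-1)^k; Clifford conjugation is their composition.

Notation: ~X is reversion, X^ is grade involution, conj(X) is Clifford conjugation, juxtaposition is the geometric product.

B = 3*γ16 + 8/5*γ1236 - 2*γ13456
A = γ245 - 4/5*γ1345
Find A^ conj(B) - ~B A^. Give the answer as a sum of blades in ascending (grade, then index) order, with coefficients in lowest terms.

first term: -8/5*γ6 - 2*γ1236 - 32/25*γ2456 + 12/5*γ3456 - 3*γ12456 - 8/5*γ13456
second term: 8/5*γ6 - 2*γ1236 - 32/25*γ2456 - 12/5*γ3456 - 3*γ12456 + 8/5*γ13456
Answer: -16/5*γ6 + 24/5*γ3456 - 16/5*γ13456


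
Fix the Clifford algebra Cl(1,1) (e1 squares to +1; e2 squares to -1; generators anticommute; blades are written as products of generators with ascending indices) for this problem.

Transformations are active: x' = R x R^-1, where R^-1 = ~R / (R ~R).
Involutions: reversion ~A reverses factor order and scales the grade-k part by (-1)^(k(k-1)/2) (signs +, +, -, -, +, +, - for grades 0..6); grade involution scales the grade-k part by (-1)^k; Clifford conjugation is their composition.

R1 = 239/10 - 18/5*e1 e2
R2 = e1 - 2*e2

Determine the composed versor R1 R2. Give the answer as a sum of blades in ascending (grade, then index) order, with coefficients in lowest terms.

Distribute over the terms of R1 (each basis-blade product reordered to ascending indices, repeated generators contracted through their squares):
(239/10) R2 = 239/10*e1 - 239/5*e2
(-18/5*e1 e2) R2 = -36/5*e1 + 18/5*e2
Summing the partial products and collecting blades:
Answer: 167/10*e1 - 221/5*e2


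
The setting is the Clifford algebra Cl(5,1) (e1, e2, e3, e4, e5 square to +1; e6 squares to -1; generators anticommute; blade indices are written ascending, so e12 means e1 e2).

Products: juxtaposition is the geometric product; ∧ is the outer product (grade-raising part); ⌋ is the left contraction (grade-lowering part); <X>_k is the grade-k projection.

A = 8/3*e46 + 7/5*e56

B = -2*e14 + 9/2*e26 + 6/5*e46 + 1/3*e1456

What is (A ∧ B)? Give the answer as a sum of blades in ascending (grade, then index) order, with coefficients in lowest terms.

step 1: -14/5*e1456
Answer: -14/5*e1456


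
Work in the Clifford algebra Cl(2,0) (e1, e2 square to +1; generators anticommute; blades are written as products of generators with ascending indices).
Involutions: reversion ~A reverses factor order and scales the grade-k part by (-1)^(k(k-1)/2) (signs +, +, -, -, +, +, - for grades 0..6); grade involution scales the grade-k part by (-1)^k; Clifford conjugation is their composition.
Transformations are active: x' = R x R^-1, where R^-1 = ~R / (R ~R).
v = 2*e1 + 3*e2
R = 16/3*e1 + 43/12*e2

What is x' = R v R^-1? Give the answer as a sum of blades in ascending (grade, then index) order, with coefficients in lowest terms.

~R = 16/3*e1 + 43/12*e2, and R ~R = 5945/144, so R^-1 = ~R / (5945/144).
R v = 257/12 + 53/6*e1 e2
Answer: 21006/5945*e1 + 4267/5945*e2


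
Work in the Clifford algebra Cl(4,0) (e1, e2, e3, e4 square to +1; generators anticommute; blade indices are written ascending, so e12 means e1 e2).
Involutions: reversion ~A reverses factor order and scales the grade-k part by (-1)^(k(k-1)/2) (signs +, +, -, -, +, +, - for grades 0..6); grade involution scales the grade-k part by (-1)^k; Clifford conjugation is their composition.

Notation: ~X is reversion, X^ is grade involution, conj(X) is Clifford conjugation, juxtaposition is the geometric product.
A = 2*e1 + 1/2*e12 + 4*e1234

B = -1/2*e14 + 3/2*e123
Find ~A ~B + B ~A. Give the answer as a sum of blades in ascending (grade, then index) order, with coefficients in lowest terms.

first term: -3/4*e3 - 5*e4 - 5*e23 + 1/4*e24
second term: 3/4*e3 - 5*e4 + 5*e23 + 1/4*e24
Answer: -10*e4 + 1/2*e24


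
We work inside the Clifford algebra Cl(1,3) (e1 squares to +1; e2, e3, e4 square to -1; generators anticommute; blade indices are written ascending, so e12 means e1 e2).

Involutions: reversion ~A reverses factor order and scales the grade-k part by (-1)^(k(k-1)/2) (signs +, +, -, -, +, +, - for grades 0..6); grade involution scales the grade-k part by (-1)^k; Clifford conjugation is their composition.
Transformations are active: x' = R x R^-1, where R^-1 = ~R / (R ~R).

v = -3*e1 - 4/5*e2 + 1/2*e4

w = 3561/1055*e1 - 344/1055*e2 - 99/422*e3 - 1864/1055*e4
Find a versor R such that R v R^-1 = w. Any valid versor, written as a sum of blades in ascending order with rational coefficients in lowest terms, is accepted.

A norm check does it: q(v) = q(w) = 811/100, hence R = v + w = 396/1055*e1 - 1188/1055*e2 - 99/422*e3 - 2673/2110*e4 realises the map — parallel part kept, (v - w)/2 negated, v carried to w.
Answer: 396/1055*e1 - 1188/1055*e2 - 99/422*e3 - 2673/2110*e4


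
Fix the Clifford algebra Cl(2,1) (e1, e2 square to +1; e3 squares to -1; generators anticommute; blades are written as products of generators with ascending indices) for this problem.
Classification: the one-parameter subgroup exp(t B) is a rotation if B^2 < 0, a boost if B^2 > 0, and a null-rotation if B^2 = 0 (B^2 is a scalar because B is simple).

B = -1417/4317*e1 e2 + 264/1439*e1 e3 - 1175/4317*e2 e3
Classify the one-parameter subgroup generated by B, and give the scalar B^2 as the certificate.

B^2 term by term: the squares give (-1417/4317)^2*(e1 e2)^2 + (264/1439)^2*(e1 e3)^2 + (-1175/4317)^2*(e2 e3)^2 = 2007889/18636489*(-1) + 69696/2070721*(+1) + 1380625/18636489*(+1) = 0 (each basis 2-blade squares to minus the product of its generators' squares); cross terms between blades sharing an index anticommute and cancel. So B^2 = 0.
Answer: null-rotation, certificate B^2 = 0. B^2 = 0 is basis-independent, so its sign is the whole story.


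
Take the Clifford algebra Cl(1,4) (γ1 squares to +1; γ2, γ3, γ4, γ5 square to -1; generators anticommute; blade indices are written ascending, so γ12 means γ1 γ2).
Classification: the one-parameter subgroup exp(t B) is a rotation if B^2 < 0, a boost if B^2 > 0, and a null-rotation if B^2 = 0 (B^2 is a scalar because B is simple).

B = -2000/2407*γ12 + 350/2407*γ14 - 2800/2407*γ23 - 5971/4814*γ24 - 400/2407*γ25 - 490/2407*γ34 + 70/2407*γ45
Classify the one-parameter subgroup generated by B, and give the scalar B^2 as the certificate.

B^2 term by term: the squares give (-2000/2407)^2*(γ12)^2 + (350/2407)^2*(γ14)^2 + (-2800/2407)^2*(γ23)^2 + (-5971/4814)^2*(γ24)^2 + (-400/2407)^2*(γ25)^2 + (-490/2407)^2*(γ34)^2 + (70/2407)^2*(γ45)^2 = 4000000/5793649*(+1) + 122500/5793649*(+1) + 7840000/5793649*(-1) + 35652841/23174596*(-1) + 160000/5793649*(-1) + 240100/5793649*(-1) + 4900/5793649*(-1) = -9/4 (each basis 2-blade squares to minus the product of its generators' squares); cross terms between blades sharing an index anticommute and cancel; the commuting (index-disjoint) pairs give grade-4 terms 2*c*c'*(blade product), which cancel blade by blade — γ1234: 1960000/5793649 - 1960000/5793649 = 0; γ1245: -280000/5793649 + 280000/5793649 = 0; γ2345: -392000/5793649 + 392000/5793649 = 0 — confirming B is simple. So B^2 = -9/4.
Answer: rotation, certificate B^2 = -9/4. The invariant at work: B^2 = -9/4 is unchanged by conjugation, hence its sign classifies the subgroup whatever basis B is written in.


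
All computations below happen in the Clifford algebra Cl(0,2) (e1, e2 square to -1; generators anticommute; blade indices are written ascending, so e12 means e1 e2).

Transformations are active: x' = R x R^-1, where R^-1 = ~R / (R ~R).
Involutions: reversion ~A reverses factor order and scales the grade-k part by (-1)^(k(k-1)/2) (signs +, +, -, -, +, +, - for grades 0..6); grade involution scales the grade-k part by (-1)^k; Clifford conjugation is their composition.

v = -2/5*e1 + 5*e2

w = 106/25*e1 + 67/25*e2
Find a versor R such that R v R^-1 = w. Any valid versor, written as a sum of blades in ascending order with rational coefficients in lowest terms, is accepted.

R = v + w = 96/25*e1 + 192/25*e2 works: the equal norms (-629/25) guarantee its sandwich swaps v into w.
Answer: 96/25*e1 + 192/25*e2


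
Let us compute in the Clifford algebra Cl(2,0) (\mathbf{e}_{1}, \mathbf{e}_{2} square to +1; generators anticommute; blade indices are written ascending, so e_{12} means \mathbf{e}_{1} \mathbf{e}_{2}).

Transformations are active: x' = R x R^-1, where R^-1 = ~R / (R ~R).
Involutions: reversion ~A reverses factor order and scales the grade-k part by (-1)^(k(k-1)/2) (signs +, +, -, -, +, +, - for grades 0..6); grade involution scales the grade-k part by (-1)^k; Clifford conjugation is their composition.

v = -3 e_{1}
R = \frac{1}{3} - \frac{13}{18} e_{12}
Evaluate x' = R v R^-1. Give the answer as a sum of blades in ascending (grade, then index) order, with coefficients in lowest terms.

~R = \frac{1}{3} + \frac{13}{18} e_{12}, and R ~R = \frac{205}{324}, so R^-1 = ~R / (\frac{205}{324}).
R v = -e_{1} - \frac{13}{6} e_{2}
Answer: \frac{399}{205} e_{1} - \frac{468}{205} e_{2}


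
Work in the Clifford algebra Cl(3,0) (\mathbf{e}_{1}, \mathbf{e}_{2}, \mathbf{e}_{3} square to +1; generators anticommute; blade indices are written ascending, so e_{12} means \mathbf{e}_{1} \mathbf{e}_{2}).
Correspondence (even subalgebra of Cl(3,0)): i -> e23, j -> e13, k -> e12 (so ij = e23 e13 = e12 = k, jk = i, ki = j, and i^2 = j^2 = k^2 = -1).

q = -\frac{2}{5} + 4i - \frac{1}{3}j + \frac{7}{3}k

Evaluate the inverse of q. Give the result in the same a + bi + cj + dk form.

In blades: q = -\frac{2}{5} + \frac{7}{3} e_{12} - \frac{1}{3} e_{13} + 4 e_{23}.
With qbar = -\frac{2}{5} - \frac{7}{3} e_{12} + \frac{1}{3} e_{13} - 4 e_{23} (scalar fixed, mapped units negated), q qbar = \frac{4886}{225} (the sum of squared coefficients), so q^-1 = qbar / (\frac{4886}{225}) = -\frac{45}{2443} - \frac{75}{698} e_{12} + \frac{75}{4886} e_{13} - \frac{450}{2443} e_{23}; translating back:
Answer: -\frac{45}{2443} - \frac{450}{2443}i + \frac{75}{4886}j - \frac{75}{698}k


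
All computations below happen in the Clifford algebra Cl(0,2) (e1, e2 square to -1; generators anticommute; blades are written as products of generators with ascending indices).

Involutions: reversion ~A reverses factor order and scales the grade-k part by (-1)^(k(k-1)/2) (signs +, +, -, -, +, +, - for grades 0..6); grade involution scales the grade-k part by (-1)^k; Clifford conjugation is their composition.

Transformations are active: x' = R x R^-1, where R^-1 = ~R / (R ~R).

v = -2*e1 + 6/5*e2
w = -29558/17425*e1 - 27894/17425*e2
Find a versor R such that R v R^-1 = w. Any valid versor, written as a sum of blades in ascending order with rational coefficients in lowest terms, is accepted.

Equal squares first: v^2 = w^2 = -136/25. Then v + w = -64408/17425*e1 - 6984/17425*e2 is a versor taking v to w, provided it is invertible.
Answer: -64408/17425*e1 - 6984/17425*e2


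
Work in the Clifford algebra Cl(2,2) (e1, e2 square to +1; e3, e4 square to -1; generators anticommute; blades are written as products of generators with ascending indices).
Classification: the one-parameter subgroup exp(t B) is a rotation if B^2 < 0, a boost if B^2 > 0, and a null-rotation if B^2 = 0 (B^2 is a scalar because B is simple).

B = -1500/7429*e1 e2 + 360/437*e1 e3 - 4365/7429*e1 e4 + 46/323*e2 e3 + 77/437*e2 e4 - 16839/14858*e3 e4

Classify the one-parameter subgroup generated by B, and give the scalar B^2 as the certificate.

B^2 term by term: the squares give (-1500/7429)^2*(e1 e2)^2 + (360/437)^2*(e1 e3)^2 + (-4365/7429)^2*(e1 e4)^2 + (46/323)^2*(e2 e3)^2 + (77/437)^2*(e2 e4)^2 + (-16839/14858)^2*(e3 e4)^2 = 2250000/55190041*(-1) + 129600/190969*(+1) + 19053225/55190041*(+1) + 2116/104329*(+1) + 5929/190969*(+1) + 283551921/220760164*(-1) = -1/4 (each basis 2-blade squares to minus the product of its generators' squares); cross terms between blades sharing an index anticommute and cancel; the commuting (index-disjoint) pairs give grade-4 terms 2*c*c'*(blade product), which cancel blade by blade — e1 e2 e3 e4: 25258500/55190041 - 55440/190969 - 17460/104329 = 0 — confirming B is simple. So B^2 = -1/4.
Answer: rotation, certificate B^2 = -1/4. The invariant at work: B^2 = -1/4 is unchanged by conjugation, hence its sign classifies the subgroup whatever basis B is written in.


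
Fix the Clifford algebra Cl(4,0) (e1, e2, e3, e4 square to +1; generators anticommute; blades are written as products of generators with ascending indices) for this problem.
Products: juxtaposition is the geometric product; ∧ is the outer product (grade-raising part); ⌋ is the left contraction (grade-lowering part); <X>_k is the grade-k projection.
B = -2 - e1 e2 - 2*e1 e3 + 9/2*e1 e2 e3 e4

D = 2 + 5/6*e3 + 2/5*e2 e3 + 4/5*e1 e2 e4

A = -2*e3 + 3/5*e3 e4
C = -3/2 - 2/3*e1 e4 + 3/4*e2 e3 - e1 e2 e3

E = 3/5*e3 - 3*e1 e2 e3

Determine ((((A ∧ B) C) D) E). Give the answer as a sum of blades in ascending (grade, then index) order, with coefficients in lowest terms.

step 1: 4*e3 - 6/5*e3 e4 + 2*e1 e2 e3 - 3/5*e1 e2 e3 e4
step 2: 2 - 3/2*e1 - 3*e2 - 6*e3 + 3/5*e4 - 4*e1 e2 + 4/5*e1 e3 + 9/20*e1 e4 - 2/5*e2 e3 + 9/10*e2 e4 + 9/5*e3 e4 - 3*e1 e2 e3 - 6/5*e1 e2 e4 + 8/3*e1 e3 e4 - 4/3*e2 e3 e4 + 9/10*e1 e2 e3 e4
step 3: 3/25 - 139/75*e1 - 268/75*e2 - 919/75*e3 + 103/30*e4 - 517/50*e1 e2 - 11/60*e1 e3 + 323/450*e1 e4 - 11/30*e2 e3 + 223/225*e2 e4 + 293/50*e3 e4 - 637/75*e1 e2 e3 - 157/60*e1 e2 e4 + 2879/600*e1 e3 e4 - 761/300*e2 e3 e4 - 91/50*e1 e2 e3 e4
step 4: -4104/125 - 121/100*e1 + 33/100*e2 - 7737/250*e3 + 243/125*e4 + 3958/125*e1 e2 - 1479/125*e1 e3 + 4731/1000*e1 e4 + 427/125*e2 e3 + 15917/1000*e2 e4 + 579/100*e3 e4 - 1641/250*e1 e2 e3 + 2334/125*e1 e2 e4 - 851/250*e1 e3 e4 + 1169/750*e2 e3 e4 + 1187/100*e1 e2 e3 e4
Answer: -4104/125 - 121/100*e1 + 33/100*e2 - 7737/250*e3 + 243/125*e4 + 3958/125*e1 e2 - 1479/125*e1 e3 + 4731/1000*e1 e4 + 427/125*e2 e3 + 15917/1000*e2 e4 + 579/100*e3 e4 - 1641/250*e1 e2 e3 + 2334/125*e1 e2 e4 - 851/250*e1 e3 e4 + 1169/750*e2 e3 e4 + 1187/100*e1 e2 e3 e4


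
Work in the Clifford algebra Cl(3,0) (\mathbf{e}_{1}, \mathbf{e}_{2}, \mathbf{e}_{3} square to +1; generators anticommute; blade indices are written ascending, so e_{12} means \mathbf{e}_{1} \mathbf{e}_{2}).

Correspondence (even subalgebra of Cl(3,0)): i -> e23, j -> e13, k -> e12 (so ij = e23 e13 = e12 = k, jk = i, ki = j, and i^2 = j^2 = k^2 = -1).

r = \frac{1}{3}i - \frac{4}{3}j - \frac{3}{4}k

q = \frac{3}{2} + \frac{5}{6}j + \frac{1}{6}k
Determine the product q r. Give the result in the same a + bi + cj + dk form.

In blades: q = \frac{3}{2} + \frac{1}{6} e_{12} + \frac{5}{6} e_{13}, r = -\frac{3}{4} e_{12} - \frac{4}{3} e_{13} + \frac{1}{3} e_{23}.
Distribute q over r term by term (generator squares from the signature, products reordered to ascending indices): (\frac{3}{2})*r = -\frac{9}{8} e_{12} - 2 e_{13} + \frac{1}{2} e_{23}; (\frac{1}{6} e_{12})*r = \frac{1}{8} + \frac{1}{18} e_{13} + \frac{2}{9} e_{23}; (\frac{5}{6} e_{13})*r = \frac{10}{9} - \frac{5}{18} e_{12} - \frac{5}{8} e_{23}.
Sum: \frac{89}{72} - \frac{101}{72} e_{12} - \frac{35}{18} e_{13} + \frac{7}{72} e_{23}; translating back through the correspondence:
Answer: \frac{89}{72} + \frac{7}{72}i - \frac{35}{18}j - \frac{101}{72}k


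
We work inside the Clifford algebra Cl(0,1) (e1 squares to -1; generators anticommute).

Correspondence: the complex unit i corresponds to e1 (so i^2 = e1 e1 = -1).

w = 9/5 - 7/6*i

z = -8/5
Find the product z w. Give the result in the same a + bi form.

In blades: z = -8/5, w = 9/5 - 7/6*e1.
Distribute z over w term by term (generator squares from the signature, products reordered to ascending indices): (-8/5)*w = -72/25 + 28/15*e1.
Sum: -72/25 + 28/15*e1; translating back through the correspondence:
Answer: -72/25 + 28/15*i


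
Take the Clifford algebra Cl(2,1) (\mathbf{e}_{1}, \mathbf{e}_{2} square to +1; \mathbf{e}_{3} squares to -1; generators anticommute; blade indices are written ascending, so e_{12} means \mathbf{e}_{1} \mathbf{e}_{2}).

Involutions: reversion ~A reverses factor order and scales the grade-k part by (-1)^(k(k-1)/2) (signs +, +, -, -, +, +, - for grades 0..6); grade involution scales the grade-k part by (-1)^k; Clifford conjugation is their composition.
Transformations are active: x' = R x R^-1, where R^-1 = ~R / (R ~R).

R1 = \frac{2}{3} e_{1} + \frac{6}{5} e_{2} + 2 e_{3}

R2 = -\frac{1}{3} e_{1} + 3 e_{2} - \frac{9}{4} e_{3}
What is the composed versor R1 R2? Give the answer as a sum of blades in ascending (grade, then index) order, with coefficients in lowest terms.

Distribute over the terms of R1 (each basis-blade product reordered to ascending indices, repeated generators contracted through their squares):
(\frac{2}{3} e_{1}) R2 = -\frac{2}{9} + 2 e_{12} - \frac{3}{2} e_{13}
(\frac{6}{5} e_{2}) R2 = \frac{18}{5} + \frac{2}{5} e_{12} - \frac{27}{10} e_{23}
(2 e_{3}) R2 = \frac{9}{2} + \frac{2}{3} e_{13} - 6 e_{23}
Summing the partial products and collecting blades:
Answer: \frac{709}{90} + \frac{12}{5} e_{12} - \frac{5}{6} e_{13} - \frac{87}{10} e_{23}


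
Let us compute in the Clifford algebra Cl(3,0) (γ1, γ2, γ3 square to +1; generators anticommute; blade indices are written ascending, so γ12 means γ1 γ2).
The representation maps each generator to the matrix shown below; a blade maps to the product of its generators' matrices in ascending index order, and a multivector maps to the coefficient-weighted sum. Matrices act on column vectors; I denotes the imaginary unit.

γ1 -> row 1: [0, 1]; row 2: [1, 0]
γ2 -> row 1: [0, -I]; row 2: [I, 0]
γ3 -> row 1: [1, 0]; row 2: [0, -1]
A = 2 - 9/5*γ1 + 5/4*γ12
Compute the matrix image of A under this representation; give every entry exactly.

Bivector images (products of the table entries): rho(γ12) = rho(γ1)rho(γ2) = row 1: [I, 0]; row 2: [0, -I].
M = (2)*1 + (-9/5)*rho(γ1) + (5/4)*rho(γ12), summed entrywise (1 is the identity matrix):
Answer: row 1: [2 + 5*I/4, -9/5]; row 2: [-9/5, 2 - 5*I/4]


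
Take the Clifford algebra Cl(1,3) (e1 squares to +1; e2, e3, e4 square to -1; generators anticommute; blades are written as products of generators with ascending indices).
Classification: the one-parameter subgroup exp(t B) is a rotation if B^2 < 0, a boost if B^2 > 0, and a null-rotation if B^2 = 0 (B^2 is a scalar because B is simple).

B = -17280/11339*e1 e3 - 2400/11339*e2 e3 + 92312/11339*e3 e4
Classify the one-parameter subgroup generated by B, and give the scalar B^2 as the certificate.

B^2 term by term: the squares give (-17280/11339)^2*(e1 e3)^2 + (-2400/11339)^2*(e2 e3)^2 + (92312/11339)^2*(e3 e4)^2 = 298598400/128572921*(+1) + 5760000/128572921*(-1) + 8521505344/128572921*(-1) = -64 (each basis 2-blade squares to minus the product of its generators' squares); cross terms between blades sharing an index anticommute and cancel. So B^2 = -64.
Answer: rotation, certificate B^2 = -64. Note: conjugating B changes its blade decomposition but never the scalar B^2 = -64, whose sign settles the classification.


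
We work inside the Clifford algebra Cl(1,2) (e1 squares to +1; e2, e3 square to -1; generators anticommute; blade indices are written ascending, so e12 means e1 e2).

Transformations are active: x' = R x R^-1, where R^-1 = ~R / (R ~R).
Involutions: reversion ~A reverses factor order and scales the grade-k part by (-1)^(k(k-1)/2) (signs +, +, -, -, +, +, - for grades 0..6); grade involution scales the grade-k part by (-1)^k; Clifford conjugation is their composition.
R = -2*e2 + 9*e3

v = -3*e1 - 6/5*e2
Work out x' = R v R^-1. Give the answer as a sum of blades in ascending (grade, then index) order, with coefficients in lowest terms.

~R = -2*e2 + 9*e3, and R ~R = -85, so R^-1 = ~R / (-85).
R v = -12/5 - 6*e12 + 27*e13 + 54/5*e23
Answer: 3*e1 + 462/425*e2 + 216/425*e3


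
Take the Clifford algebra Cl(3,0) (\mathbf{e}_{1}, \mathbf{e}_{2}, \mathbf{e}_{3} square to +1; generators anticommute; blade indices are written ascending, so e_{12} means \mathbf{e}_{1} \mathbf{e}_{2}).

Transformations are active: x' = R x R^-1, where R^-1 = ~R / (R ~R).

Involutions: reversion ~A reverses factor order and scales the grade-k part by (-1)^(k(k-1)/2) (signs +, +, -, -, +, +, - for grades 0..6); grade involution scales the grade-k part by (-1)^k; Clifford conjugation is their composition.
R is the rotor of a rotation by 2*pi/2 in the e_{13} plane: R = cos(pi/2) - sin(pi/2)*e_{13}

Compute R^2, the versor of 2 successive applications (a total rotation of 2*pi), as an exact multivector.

Half-angle bookkeeping: 2 applications in e_{13} add up to rotor phase 2*pi/2 = \pi, so R^2 = cos(\pi) - sin(\pi)*e_{13}.
cos(\pi) = -1 and sin(\pi) = 0, so R^2 = -1. The total rotation 2*pi is 1 full turn, so every vector returns to itself, yet the rotor is -1, on the OTHER sheet of the double cover (an odd number of 2*pi turns).
Answer: -1


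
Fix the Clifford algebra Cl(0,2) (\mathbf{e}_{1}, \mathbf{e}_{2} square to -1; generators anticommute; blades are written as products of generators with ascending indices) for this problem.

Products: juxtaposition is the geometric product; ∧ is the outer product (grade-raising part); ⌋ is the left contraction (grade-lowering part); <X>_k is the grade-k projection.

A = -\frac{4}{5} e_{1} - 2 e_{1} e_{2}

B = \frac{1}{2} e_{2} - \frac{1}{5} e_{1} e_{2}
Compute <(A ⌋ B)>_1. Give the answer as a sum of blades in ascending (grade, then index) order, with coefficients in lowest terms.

step 1: -\frac{2}{5} - \frac{4}{25} e_{2}
step 2: -\frac{4}{25} e_{2}
Answer: -\frac{4}{25} e_{2}


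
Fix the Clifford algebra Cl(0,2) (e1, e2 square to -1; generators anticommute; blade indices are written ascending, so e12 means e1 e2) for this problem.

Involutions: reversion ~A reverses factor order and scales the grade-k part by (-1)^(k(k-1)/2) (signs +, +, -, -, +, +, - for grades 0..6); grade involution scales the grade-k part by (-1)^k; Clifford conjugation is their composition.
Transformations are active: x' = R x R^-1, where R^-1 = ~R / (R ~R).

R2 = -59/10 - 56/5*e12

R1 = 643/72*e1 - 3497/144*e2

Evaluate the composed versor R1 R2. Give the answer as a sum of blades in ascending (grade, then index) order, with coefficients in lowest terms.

Distribute over the terms of R1 (each basis-blade product reordered to ascending indices, repeated generators contracted through their squares):
(643/72*e1) R2 = -37937/720*e1 + 4501/45*e2
(-3497/144*e2) R2 = 24479/90*e1 + 206323/1440*e2
Summing the partial products and collecting blades:
Answer: 31579/144*e1 + 23357/96*e2


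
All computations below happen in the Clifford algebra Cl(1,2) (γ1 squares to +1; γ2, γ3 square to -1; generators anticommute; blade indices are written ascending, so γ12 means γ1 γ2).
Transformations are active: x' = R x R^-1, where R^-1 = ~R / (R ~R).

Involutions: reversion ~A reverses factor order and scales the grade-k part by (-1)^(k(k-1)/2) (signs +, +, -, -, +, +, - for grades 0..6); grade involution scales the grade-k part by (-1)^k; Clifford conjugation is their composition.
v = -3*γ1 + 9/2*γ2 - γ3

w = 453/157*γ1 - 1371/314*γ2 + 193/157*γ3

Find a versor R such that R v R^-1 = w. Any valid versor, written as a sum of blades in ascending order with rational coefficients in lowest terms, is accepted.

Reasoning: v^2 = w^2 = -49/4 since conjugation preserves the quadratic form; R = v + w = -18/157*γ1 + 21/157*γ2 + 36/157*γ3 is then valid when invertible, keeping its own part and reversing (v - w)/2.
Answer: -18/157*γ1 + 21/157*γ2 + 36/157*γ3


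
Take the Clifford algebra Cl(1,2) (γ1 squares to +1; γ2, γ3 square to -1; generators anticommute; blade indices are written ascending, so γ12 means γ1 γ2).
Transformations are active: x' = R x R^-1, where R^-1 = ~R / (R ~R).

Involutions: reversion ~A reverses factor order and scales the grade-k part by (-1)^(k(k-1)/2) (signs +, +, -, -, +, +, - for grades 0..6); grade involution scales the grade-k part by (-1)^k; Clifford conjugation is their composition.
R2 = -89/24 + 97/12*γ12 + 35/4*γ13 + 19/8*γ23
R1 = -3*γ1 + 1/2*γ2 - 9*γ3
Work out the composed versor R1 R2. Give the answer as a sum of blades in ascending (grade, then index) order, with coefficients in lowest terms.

Distribute over the terms of R1 (each basis-blade product reordered to ascending indices, repeated generators contracted through their squares):
(-3*γ1) R2 = 89/8*γ1 - 97/4*γ2 - 105/4*γ3 - 57/8*γ123
(1/2*γ2) R2 = 97/24*γ1 - 89/48*γ2 - 19/16*γ3 - 35/8*γ123
(-9*γ3) R2 = -315/4*γ1 - 171/8*γ2 + 267/8*γ3 - 291/4*γ123
Summing the partial products and collecting blades:
Answer: -763/12*γ1 - 2279/48*γ2 + 95/16*γ3 - 337/4*γ123


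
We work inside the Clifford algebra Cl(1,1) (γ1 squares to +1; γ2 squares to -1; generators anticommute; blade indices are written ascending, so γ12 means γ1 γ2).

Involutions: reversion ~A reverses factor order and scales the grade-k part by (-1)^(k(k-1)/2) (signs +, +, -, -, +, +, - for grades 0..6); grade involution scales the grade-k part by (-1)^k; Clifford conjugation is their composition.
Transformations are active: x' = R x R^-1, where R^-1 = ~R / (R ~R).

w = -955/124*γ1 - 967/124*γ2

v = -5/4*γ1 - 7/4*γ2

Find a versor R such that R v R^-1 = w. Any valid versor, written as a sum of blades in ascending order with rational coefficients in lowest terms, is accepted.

Key observation: q(v) = q(w) = -3/2 (sandwiches preserve the norm), so R = v + w = -555/62*γ1 - 296/31*γ2 works whenever it is invertible — the component of v along it is kept and (v - w)/2 reverses, sending v to w.
Answer: -555/62*γ1 - 296/31*γ2


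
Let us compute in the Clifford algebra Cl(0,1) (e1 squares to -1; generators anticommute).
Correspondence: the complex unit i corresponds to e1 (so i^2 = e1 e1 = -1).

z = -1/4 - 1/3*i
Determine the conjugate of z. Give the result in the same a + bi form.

In blades: z = -1/4 - 1/3*e1.
Conjugation here is Clifford conjugation: the scalar is fixed and the grade-1 and grade-2 blades all flip sign, giving -1/4 + 1/3*e1; translating back:
Answer: -1/4 + 1/3*i
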